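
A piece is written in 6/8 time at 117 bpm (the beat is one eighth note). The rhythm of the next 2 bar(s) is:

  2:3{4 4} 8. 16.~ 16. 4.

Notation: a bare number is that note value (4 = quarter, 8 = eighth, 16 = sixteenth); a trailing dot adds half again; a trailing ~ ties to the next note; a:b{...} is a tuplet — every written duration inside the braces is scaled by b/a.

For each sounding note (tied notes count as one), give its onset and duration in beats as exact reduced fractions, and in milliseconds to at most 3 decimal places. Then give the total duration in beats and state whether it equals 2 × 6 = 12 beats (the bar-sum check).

1) 0.0ms=0b +1538.462ms=3b
2) 1538.462ms=3b +1538.462ms=3b
3) 3076.923ms=6b +769.231ms=3/2b
4) 3846.154ms=15/2b +769.231ms=3/2b
5) 4615.385ms=9b +1538.462ms=3b
Σ=12b of 12 (117bpm 6/8) — PASS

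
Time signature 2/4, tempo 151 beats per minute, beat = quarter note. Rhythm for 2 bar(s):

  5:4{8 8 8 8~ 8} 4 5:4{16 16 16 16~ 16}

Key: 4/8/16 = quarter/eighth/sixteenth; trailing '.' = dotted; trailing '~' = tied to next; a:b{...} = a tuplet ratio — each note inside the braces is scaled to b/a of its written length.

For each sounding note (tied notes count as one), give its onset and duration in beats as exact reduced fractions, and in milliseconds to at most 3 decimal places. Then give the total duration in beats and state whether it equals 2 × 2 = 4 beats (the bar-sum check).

1) 0.0ms=0b +158.94ms=2/5b
2) 158.94ms=2/5b +158.94ms=2/5b
3) 317.881ms=4/5b +158.94ms=2/5b
4) 476.821ms=6/5b +317.881ms=4/5b
5) 794.702ms=2b +397.351ms=1b
6) 1192.053ms=3b +79.47ms=1/5b
7) 1271.523ms=16/5b +79.47ms=1/5b
8) 1350.993ms=17/5b +79.47ms=1/5b
9) 1430.464ms=18/5b +158.94ms=2/5b
Σ=4b of 4 (151bpm 2/4) — PASS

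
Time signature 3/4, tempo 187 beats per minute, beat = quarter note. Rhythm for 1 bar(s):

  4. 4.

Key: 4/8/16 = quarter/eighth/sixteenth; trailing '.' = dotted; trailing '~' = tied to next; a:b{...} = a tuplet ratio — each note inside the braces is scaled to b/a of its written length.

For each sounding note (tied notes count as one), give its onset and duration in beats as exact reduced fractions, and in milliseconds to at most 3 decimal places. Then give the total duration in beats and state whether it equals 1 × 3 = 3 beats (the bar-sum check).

1) 0.0ms=0b +481.283ms=3/2b
2) 481.283ms=3/2b +481.283ms=3/2b
Σ=3b of 3 (187bpm 3/4) — PASS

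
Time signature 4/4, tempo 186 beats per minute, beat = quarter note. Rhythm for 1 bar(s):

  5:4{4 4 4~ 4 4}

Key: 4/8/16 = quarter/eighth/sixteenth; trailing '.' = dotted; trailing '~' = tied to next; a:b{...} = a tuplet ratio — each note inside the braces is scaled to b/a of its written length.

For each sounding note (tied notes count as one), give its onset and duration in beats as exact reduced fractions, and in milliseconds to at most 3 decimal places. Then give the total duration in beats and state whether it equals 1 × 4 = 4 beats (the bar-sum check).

1) 0.0ms=0b +258.065ms=4/5b
2) 258.065ms=4/5b +258.065ms=4/5b
3) 516.129ms=8/5b +516.129ms=8/5b
4) 1032.258ms=16/5b +258.065ms=4/5b
Σ=4b of 4 (186bpm 4/4) — PASS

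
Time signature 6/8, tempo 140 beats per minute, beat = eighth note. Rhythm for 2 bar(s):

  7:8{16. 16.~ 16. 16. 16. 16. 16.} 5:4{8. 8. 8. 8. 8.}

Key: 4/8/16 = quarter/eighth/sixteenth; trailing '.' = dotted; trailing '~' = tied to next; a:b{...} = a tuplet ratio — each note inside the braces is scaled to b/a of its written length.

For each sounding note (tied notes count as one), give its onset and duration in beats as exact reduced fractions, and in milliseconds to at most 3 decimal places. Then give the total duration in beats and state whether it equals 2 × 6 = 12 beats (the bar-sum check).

1) 0.0ms=0b +367.347ms=6/7b
2) 367.347ms=6/7b +734.694ms=12/7b
3) 1102.041ms=18/7b +367.347ms=6/7b
4) 1469.388ms=24/7b +367.347ms=6/7b
5) 1836.735ms=30/7b +367.347ms=6/7b
6) 2204.082ms=36/7b +367.347ms=6/7b
7) 2571.429ms=6b +514.286ms=6/5b
8) 3085.714ms=36/5b +514.286ms=6/5b
9) 3600.0ms=42/5b +514.286ms=6/5b
10) 4114.286ms=48/5b +514.286ms=6/5b
11) 4628.571ms=54/5b +514.286ms=6/5b
Σ=12b of 12 (140bpm 6/8) — PASS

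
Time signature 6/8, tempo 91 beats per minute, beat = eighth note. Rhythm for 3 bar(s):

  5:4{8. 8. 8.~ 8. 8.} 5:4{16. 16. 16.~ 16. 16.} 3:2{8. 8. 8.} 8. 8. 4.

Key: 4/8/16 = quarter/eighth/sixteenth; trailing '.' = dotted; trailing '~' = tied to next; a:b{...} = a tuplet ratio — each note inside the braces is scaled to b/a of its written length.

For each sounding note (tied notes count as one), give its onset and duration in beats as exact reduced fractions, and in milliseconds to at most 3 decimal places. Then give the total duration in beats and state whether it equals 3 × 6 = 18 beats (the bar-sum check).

1) 0.0ms=0b +791.209ms=6/5b
2) 791.209ms=6/5b +791.209ms=6/5b
3) 1582.418ms=12/5b +1582.418ms=12/5b
4) 3164.835ms=24/5b +791.209ms=6/5b
5) 3956.044ms=6b +395.604ms=3/5b
6) 4351.648ms=33/5b +395.604ms=3/5b
7) 4747.253ms=36/5b +791.209ms=6/5b
8) 5538.462ms=42/5b +395.604ms=3/5b
9) 5934.066ms=9b +659.341ms=1b
10) 6593.407ms=10b +659.341ms=1b
11) 7252.747ms=11b +659.341ms=1b
12) 7912.088ms=12b +989.011ms=3/2b
13) 8901.099ms=27/2b +989.011ms=3/2b
14) 9890.11ms=15b +1978.022ms=3b
Σ=18b of 18 (91bpm 6/8) — PASS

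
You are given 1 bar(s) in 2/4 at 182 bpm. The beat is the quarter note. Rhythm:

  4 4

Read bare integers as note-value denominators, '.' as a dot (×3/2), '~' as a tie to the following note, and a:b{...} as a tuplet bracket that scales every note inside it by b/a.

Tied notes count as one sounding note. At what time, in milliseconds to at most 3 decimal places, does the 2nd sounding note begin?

note 2 onset = 1b = 329.67ms

1. 0.0ms @ 0 + 329.67ms (1)
2. 329.67ms @ 1 + 329.67ms (1)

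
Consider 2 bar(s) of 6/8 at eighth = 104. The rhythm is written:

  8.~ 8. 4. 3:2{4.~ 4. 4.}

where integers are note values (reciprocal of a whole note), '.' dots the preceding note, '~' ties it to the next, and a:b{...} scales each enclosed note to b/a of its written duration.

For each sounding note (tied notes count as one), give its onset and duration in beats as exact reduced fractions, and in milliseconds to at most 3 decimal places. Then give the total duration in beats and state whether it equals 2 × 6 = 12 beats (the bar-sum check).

1) 0.0ms=0b +1730.769ms=3b
2) 1730.769ms=3b +1730.769ms=3b
3) 3461.538ms=6b +2307.692ms=4b
4) 5769.231ms=10b +1153.846ms=2b
Σ=12b of 12 (104bpm 6/8) — PASS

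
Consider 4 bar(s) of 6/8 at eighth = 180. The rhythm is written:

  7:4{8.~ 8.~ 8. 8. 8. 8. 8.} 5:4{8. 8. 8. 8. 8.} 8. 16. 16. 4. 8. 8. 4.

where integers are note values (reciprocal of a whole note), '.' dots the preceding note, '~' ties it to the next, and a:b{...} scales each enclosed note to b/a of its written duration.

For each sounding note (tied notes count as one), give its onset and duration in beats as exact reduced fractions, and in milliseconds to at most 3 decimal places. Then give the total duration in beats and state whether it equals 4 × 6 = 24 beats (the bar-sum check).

1) 0.0ms=0b +857.143ms=18/7b
2) 857.143ms=18/7b +285.714ms=6/7b
3) 1142.857ms=24/7b +285.714ms=6/7b
4) 1428.571ms=30/7b +285.714ms=6/7b
5) 1714.286ms=36/7b +285.714ms=6/7b
6) 2000.0ms=6b +400.0ms=6/5b
7) 2400.0ms=36/5b +400.0ms=6/5b
8) 2800.0ms=42/5b +400.0ms=6/5b
9) 3200.0ms=48/5b +400.0ms=6/5b
10) 3600.0ms=54/5b +400.0ms=6/5b
11) 4000.0ms=12b +500.0ms=3/2b
12) 4500.0ms=27/2b +250.0ms=3/4b
13) 4750.0ms=57/4b +250.0ms=3/4b
14) 5000.0ms=15b +1000.0ms=3b
15) 6000.0ms=18b +500.0ms=3/2b
16) 6500.0ms=39/2b +500.0ms=3/2b
17) 7000.0ms=21b +1000.0ms=3b
Σ=24b of 24 (180bpm 6/8) — PASS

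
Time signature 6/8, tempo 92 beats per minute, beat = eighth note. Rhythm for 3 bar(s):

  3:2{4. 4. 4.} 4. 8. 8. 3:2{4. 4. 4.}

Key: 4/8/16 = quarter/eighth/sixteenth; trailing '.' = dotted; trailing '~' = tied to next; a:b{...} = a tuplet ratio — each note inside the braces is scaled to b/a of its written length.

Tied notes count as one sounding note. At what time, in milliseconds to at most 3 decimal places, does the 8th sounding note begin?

1. 0.0ms @ 0 + 1304.348ms (2)
2. 1304.348ms @ 2 + 1304.348ms (2)
3. 2608.696ms @ 4 + 1304.348ms (2)
4. 3913.043ms @ 6 + 1956.522ms (3)
5. 5869.565ms @ 9 + 978.261ms (3/2)
6. 6847.826ms @ 21/2 + 978.261ms (3/2)
7. 7826.087ms @ 12 + 1304.348ms (2)
8. 9130.435ms @ 14 + 1304.348ms (2)
9. 10434.783ms @ 16 + 1304.348ms (2)

note 8 onset = 14b = 9130.435ms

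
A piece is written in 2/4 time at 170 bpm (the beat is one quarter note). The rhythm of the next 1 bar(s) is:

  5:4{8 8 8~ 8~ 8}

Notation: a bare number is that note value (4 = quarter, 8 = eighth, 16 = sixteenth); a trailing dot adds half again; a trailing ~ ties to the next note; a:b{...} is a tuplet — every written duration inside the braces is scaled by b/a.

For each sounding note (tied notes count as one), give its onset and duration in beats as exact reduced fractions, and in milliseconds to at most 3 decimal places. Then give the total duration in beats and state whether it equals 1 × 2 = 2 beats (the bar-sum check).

1) 0.0ms=0b +141.176ms=2/5b
2) 141.176ms=2/5b +141.176ms=2/5b
3) 282.353ms=4/5b +423.529ms=6/5b
Σ=2b of 2 (170bpm 2/4) — PASS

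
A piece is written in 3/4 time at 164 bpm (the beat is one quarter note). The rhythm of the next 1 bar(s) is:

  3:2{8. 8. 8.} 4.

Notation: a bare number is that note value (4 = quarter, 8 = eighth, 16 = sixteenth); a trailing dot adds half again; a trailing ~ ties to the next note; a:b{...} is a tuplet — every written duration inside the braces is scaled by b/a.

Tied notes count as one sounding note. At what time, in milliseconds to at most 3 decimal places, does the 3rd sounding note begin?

note 3 onset = 1b = 365.854ms

1. 0.0ms @ 0 + 182.927ms (1/2)
2. 182.927ms @ 1/2 + 182.927ms (1/2)
3. 365.854ms @ 1 + 182.927ms (1/2)
4. 548.78ms @ 3/2 + 548.78ms (3/2)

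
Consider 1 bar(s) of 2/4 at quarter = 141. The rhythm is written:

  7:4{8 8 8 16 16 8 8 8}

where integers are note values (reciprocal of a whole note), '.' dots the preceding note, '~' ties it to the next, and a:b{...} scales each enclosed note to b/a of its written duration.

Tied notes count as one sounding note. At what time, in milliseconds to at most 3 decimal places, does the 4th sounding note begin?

note 4 onset = 6/7b = 364.742ms

1. 0.0ms @ 0 + 121.581ms (2/7)
2. 121.581ms @ 2/7 + 121.581ms (2/7)
3. 243.161ms @ 4/7 + 121.581ms (2/7)
4. 364.742ms @ 6/7 + 60.79ms (1/7)
5. 425.532ms @ 1 + 60.79ms (1/7)
6. 486.322ms @ 8/7 + 121.581ms (2/7)
7. 607.903ms @ 10/7 + 121.581ms (2/7)
8. 729.483ms @ 12/7 + 121.581ms (2/7)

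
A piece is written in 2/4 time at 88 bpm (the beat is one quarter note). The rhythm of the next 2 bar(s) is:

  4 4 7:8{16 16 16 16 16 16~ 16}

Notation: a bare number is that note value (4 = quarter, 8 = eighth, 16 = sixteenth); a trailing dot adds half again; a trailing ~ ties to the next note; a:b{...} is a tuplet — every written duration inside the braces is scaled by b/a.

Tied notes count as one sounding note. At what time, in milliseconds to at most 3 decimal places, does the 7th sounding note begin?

note 7 onset = 22/7b = 2142.857ms

1. 0.0ms @ 0 + 681.818ms (1)
2. 681.818ms @ 1 + 681.818ms (1)
3. 1363.636ms @ 2 + 194.805ms (2/7)
4. 1558.442ms @ 16/7 + 194.805ms (2/7)
5. 1753.247ms @ 18/7 + 194.805ms (2/7)
6. 1948.052ms @ 20/7 + 194.805ms (2/7)
7. 2142.857ms @ 22/7 + 194.805ms (2/7)
8. 2337.662ms @ 24/7 + 389.61ms (4/7)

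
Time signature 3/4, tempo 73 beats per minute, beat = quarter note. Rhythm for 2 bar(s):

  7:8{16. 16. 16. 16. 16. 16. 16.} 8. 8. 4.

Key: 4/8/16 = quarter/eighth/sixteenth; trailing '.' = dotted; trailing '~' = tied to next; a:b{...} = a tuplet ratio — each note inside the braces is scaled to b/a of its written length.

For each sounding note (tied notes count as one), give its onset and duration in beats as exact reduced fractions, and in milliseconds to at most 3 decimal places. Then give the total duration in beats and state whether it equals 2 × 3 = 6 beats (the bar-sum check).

1) 0.0ms=0b +352.25ms=3/7b
2) 352.25ms=3/7b +352.25ms=3/7b
3) 704.501ms=6/7b +352.25ms=3/7b
4) 1056.751ms=9/7b +352.25ms=3/7b
5) 1409.002ms=12/7b +352.25ms=3/7b
6) 1761.252ms=15/7b +352.25ms=3/7b
7) 2113.503ms=18/7b +352.25ms=3/7b
8) 2465.753ms=3b +616.438ms=3/4b
9) 3082.192ms=15/4b +616.438ms=3/4b
10) 3698.63ms=9/2b +1232.877ms=3/2b
Σ=6b of 6 (73bpm 3/4) — PASS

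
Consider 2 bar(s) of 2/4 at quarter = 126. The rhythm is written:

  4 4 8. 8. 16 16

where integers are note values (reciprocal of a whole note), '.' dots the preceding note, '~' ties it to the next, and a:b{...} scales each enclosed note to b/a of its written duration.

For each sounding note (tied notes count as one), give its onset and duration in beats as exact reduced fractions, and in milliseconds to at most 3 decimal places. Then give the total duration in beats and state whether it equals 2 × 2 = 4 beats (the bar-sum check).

1) 0.0ms=0b +476.19ms=1b
2) 476.19ms=1b +476.19ms=1b
3) 952.381ms=2b +357.143ms=3/4b
4) 1309.524ms=11/4b +357.143ms=3/4b
5) 1666.667ms=7/2b +119.048ms=1/4b
6) 1785.714ms=15/4b +119.048ms=1/4b
Σ=4b of 4 (126bpm 2/4) — PASS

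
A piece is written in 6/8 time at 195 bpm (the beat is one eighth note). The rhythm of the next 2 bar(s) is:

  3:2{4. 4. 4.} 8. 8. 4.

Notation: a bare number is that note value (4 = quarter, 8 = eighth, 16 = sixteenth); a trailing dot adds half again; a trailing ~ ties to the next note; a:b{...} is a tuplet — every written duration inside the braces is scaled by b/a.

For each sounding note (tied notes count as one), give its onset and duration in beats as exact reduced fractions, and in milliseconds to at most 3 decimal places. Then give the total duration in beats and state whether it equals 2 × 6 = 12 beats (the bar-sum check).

1) 0.0ms=0b +615.385ms=2b
2) 615.385ms=2b +615.385ms=2b
3) 1230.769ms=4b +615.385ms=2b
4) 1846.154ms=6b +461.538ms=3/2b
5) 2307.692ms=15/2b +461.538ms=3/2b
6) 2769.231ms=9b +923.077ms=3b
Σ=12b of 12 (195bpm 6/8) — PASS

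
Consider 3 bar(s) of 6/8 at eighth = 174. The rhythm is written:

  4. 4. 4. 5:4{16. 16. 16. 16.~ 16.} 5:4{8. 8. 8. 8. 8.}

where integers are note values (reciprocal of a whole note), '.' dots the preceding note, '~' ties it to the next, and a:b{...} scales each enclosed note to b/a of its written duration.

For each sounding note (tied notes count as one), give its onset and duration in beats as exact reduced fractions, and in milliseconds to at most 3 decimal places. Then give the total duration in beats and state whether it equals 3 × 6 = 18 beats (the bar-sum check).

1) 0.0ms=0b +1034.483ms=3b
2) 1034.483ms=3b +1034.483ms=3b
3) 2068.966ms=6b +1034.483ms=3b
4) 3103.448ms=9b +206.897ms=3/5b
5) 3310.345ms=48/5b +206.897ms=3/5b
6) 3517.241ms=51/5b +206.897ms=3/5b
7) 3724.138ms=54/5b +413.793ms=6/5b
8) 4137.931ms=12b +413.793ms=6/5b
9) 4551.724ms=66/5b +413.793ms=6/5b
10) 4965.517ms=72/5b +413.793ms=6/5b
11) 5379.31ms=78/5b +413.793ms=6/5b
12) 5793.103ms=84/5b +413.793ms=6/5b
Σ=18b of 18 (174bpm 6/8) — PASS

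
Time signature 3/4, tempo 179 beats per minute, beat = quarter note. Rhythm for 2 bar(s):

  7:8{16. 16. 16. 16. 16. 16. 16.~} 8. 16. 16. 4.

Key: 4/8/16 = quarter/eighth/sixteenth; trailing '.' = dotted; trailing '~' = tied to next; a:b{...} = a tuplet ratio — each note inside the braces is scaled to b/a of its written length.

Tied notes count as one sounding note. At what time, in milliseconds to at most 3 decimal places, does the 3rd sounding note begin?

note 3 onset = 6/7b = 287.31ms

1. 0.0ms @ 0 + 143.655ms (3/7)
2. 143.655ms @ 3/7 + 143.655ms (3/7)
3. 287.31ms @ 6/7 + 143.655ms (3/7)
4. 430.966ms @ 9/7 + 143.655ms (3/7)
5. 574.621ms @ 12/7 + 143.655ms (3/7)
6. 718.276ms @ 15/7 + 143.655ms (3/7)
7. 861.931ms @ 18/7 + 395.052ms (33/28)
8. 1256.983ms @ 15/4 + 125.698ms (3/8)
9. 1382.682ms @ 33/8 + 125.698ms (3/8)
10. 1508.38ms @ 9/2 + 502.793ms (3/2)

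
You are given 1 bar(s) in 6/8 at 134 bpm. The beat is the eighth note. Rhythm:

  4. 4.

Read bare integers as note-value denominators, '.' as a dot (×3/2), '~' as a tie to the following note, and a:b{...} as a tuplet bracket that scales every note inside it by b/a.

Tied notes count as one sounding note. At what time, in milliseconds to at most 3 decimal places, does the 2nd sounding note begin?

1. 0.0ms @ 0 + 1343.284ms (3)
2. 1343.284ms @ 3 + 1343.284ms (3)

note 2 onset = 3b = 1343.284ms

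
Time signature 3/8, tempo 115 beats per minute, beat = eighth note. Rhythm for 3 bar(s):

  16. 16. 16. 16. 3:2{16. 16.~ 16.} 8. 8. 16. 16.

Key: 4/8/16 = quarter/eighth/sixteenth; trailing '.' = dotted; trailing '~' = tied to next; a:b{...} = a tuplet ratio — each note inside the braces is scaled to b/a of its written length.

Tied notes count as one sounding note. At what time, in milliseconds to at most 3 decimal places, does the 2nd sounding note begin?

note 2 onset = 3/4b = 391.304ms

1. 0.0ms @ 0 + 391.304ms (3/4)
2. 391.304ms @ 3/4 + 391.304ms (3/4)
3. 782.609ms @ 3/2 + 391.304ms (3/4)
4. 1173.913ms @ 9/4 + 391.304ms (3/4)
5. 1565.217ms @ 3 + 260.87ms (1/2)
6. 1826.087ms @ 7/2 + 521.739ms (1)
7. 2347.826ms @ 9/2 + 782.609ms (3/2)
8. 3130.435ms @ 6 + 782.609ms (3/2)
9. 3913.043ms @ 15/2 + 391.304ms (3/4)
10. 4304.348ms @ 33/4 + 391.304ms (3/4)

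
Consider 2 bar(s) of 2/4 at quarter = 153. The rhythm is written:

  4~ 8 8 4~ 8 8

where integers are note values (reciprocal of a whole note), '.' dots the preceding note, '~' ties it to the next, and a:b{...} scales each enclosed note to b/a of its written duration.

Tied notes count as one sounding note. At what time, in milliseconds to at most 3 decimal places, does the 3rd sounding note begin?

1. 0.0ms @ 0 + 588.235ms (3/2)
2. 588.235ms @ 3/2 + 196.078ms (1/2)
3. 784.314ms @ 2 + 588.235ms (3/2)
4. 1372.549ms @ 7/2 + 196.078ms (1/2)

note 3 onset = 2b = 784.314ms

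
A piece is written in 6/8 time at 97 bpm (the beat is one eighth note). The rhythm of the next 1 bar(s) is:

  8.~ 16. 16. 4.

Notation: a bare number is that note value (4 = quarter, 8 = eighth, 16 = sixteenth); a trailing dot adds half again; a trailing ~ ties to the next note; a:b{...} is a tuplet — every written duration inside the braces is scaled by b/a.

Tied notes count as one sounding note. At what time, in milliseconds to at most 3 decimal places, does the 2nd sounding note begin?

note 2 onset = 9/4b = 1391.753ms

1. 0.0ms @ 0 + 1391.753ms (9/4)
2. 1391.753ms @ 9/4 + 463.918ms (3/4)
3. 1855.67ms @ 3 + 1855.67ms (3)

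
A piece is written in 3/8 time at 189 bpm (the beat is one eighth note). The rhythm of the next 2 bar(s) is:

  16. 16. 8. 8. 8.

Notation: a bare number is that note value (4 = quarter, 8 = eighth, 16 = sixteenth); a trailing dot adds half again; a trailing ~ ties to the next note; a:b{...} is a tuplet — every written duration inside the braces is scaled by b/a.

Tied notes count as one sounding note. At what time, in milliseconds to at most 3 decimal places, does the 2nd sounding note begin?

1. 0.0ms @ 0 + 238.095ms (3/4)
2. 238.095ms @ 3/4 + 238.095ms (3/4)
3. 476.19ms @ 3/2 + 476.19ms (3/2)
4. 952.381ms @ 3 + 476.19ms (3/2)
5. 1428.571ms @ 9/2 + 476.19ms (3/2)

note 2 onset = 3/4b = 238.095ms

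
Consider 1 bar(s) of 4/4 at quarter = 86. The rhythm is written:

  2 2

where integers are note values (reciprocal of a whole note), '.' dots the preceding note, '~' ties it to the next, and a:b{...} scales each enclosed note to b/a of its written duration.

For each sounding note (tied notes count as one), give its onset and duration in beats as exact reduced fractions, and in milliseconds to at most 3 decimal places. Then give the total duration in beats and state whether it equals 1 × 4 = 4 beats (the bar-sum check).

1) 0.0ms=0b +1395.349ms=2b
2) 1395.349ms=2b +1395.349ms=2b
Σ=4b of 4 (86bpm 4/4) — PASS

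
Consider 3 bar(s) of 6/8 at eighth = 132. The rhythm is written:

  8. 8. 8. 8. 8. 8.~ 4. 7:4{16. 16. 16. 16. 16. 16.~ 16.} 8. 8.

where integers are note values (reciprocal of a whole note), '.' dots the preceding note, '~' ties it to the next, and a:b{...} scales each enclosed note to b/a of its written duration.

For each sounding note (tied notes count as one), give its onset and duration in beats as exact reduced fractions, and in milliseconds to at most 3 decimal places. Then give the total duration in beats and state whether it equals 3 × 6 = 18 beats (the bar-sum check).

1) 0.0ms=0b +681.818ms=3/2b
2) 681.818ms=3/2b +681.818ms=3/2b
3) 1363.636ms=3b +681.818ms=3/2b
4) 2045.455ms=9/2b +681.818ms=3/2b
5) 2727.273ms=6b +681.818ms=3/2b
6) 3409.091ms=15/2b +2045.455ms=9/2b
7) 5454.545ms=12b +194.805ms=3/7b
8) 5649.351ms=87/7b +194.805ms=3/7b
9) 5844.156ms=90/7b +194.805ms=3/7b
10) 6038.961ms=93/7b +194.805ms=3/7b
11) 6233.766ms=96/7b +194.805ms=3/7b
12) 6428.571ms=99/7b +389.61ms=6/7b
13) 6818.182ms=15b +681.818ms=3/2b
14) 7500.0ms=33/2b +681.818ms=3/2b
Σ=18b of 18 (132bpm 6/8) — PASS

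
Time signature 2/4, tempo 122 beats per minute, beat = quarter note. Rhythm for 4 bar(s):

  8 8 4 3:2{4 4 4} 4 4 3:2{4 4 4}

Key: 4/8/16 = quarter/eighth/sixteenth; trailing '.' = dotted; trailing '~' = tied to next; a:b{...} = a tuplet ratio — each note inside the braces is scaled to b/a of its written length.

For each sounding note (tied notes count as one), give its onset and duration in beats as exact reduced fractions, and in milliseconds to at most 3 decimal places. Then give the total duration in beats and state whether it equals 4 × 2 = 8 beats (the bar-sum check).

1) 0.0ms=0b +245.902ms=1/2b
2) 245.902ms=1/2b +245.902ms=1/2b
3) 491.803ms=1b +491.803ms=1b
4) 983.607ms=2b +327.869ms=2/3b
5) 1311.475ms=8/3b +327.869ms=2/3b
6) 1639.344ms=10/3b +327.869ms=2/3b
7) 1967.213ms=4b +491.803ms=1b
8) 2459.016ms=5b +491.803ms=1b
9) 2950.82ms=6b +327.869ms=2/3b
10) 3278.689ms=20/3b +327.869ms=2/3b
11) 3606.557ms=22/3b +327.869ms=2/3b
Σ=8b of 8 (122bpm 2/4) — PASS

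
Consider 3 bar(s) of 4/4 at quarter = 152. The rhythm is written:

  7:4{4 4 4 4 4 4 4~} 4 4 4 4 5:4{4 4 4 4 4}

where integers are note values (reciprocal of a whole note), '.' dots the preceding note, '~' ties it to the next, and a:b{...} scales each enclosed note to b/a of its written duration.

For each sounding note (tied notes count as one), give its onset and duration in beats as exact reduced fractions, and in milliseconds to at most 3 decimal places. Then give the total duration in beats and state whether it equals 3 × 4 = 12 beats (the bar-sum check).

1) 0.0ms=0b +225.564ms=4/7b
2) 225.564ms=4/7b +225.564ms=4/7b
3) 451.128ms=8/7b +225.564ms=4/7b
4) 676.692ms=12/7b +225.564ms=4/7b
5) 902.256ms=16/7b +225.564ms=4/7b
6) 1127.82ms=20/7b +225.564ms=4/7b
7) 1353.383ms=24/7b +620.301ms=11/7b
8) 1973.684ms=5b +394.737ms=1b
9) 2368.421ms=6b +394.737ms=1b
10) 2763.158ms=7b +394.737ms=1b
11) 3157.895ms=8b +315.789ms=4/5b
12) 3473.684ms=44/5b +315.789ms=4/5b
13) 3789.474ms=48/5b +315.789ms=4/5b
14) 4105.263ms=52/5b +315.789ms=4/5b
15) 4421.053ms=56/5b +315.789ms=4/5b
Σ=12b of 12 (152bpm 4/4) — PASS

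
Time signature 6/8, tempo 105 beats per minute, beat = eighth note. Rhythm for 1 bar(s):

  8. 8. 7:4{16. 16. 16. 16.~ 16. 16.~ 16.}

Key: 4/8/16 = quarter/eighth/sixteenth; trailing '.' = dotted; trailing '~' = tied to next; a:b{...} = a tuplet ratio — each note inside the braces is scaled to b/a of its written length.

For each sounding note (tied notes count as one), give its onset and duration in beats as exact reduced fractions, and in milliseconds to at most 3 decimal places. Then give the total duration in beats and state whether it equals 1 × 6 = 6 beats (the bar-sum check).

1) 0.0ms=0b +857.143ms=3/2b
2) 857.143ms=3/2b +857.143ms=3/2b
3) 1714.286ms=3b +244.898ms=3/7b
4) 1959.184ms=24/7b +244.898ms=3/7b
5) 2204.082ms=27/7b +244.898ms=3/7b
6) 2448.98ms=30/7b +489.796ms=6/7b
7) 2938.776ms=36/7b +489.796ms=6/7b
Σ=6b of 6 (105bpm 6/8) — PASS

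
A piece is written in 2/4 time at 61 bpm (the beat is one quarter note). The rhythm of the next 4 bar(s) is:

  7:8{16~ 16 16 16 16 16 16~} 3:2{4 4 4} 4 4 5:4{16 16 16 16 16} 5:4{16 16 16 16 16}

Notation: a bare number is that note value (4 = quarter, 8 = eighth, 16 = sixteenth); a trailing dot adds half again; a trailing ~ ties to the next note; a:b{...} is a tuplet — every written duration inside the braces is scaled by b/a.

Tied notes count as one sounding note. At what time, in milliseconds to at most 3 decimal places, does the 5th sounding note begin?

note 5 onset = 10/7b = 1405.152ms

1. 0.0ms @ 0 + 562.061ms (4/7)
2. 562.061ms @ 4/7 + 281.03ms (2/7)
3. 843.091ms @ 6/7 + 281.03ms (2/7)
4. 1124.122ms @ 8/7 + 281.03ms (2/7)
5. 1405.152ms @ 10/7 + 281.03ms (2/7)
6. 1686.183ms @ 12/7 + 936.768ms (20/21)
7. 2622.951ms @ 8/3 + 655.738ms (2/3)
8. 3278.689ms @ 10/3 + 655.738ms (2/3)
9. 3934.426ms @ 4 + 983.607ms (1)
10. 4918.033ms @ 5 + 983.607ms (1)
11. 5901.639ms @ 6 + 196.721ms (1/5)
12. 6098.361ms @ 31/5 + 196.721ms (1/5)
13. 6295.082ms @ 32/5 + 196.721ms (1/5)
14. 6491.803ms @ 33/5 + 196.721ms (1/5)
15. 6688.525ms @ 34/5 + 196.721ms (1/5)
16. 6885.246ms @ 7 + 196.721ms (1/5)
17. 7081.967ms @ 36/5 + 196.721ms (1/5)
18. 7278.689ms @ 37/5 + 196.721ms (1/5)
19. 7475.41ms @ 38/5 + 196.721ms (1/5)
20. 7672.131ms @ 39/5 + 196.721ms (1/5)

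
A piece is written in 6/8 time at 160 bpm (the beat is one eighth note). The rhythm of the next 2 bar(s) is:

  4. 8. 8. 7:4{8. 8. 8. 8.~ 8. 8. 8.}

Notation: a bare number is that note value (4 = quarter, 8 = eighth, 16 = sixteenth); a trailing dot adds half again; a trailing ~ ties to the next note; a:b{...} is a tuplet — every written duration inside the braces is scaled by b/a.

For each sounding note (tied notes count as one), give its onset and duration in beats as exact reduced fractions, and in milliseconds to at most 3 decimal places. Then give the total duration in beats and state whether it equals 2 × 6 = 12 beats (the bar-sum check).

1) 0.0ms=0b +1125.0ms=3b
2) 1125.0ms=3b +562.5ms=3/2b
3) 1687.5ms=9/2b +562.5ms=3/2b
4) 2250.0ms=6b +321.429ms=6/7b
5) 2571.429ms=48/7b +321.429ms=6/7b
6) 2892.857ms=54/7b +321.429ms=6/7b
7) 3214.286ms=60/7b +642.857ms=12/7b
8) 3857.143ms=72/7b +321.429ms=6/7b
9) 4178.571ms=78/7b +321.429ms=6/7b
Σ=12b of 12 (160bpm 6/8) — PASS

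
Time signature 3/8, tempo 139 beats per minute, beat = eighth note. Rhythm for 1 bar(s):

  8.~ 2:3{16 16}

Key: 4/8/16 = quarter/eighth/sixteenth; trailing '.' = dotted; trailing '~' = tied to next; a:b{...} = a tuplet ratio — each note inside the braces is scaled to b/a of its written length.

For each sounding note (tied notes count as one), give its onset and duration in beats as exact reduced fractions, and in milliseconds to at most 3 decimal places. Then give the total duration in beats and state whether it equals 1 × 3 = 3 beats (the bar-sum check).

1) 0.0ms=0b +971.223ms=9/4b
2) 971.223ms=9/4b +323.741ms=3/4b
Σ=3b of 3 (139bpm 3/8) — PASS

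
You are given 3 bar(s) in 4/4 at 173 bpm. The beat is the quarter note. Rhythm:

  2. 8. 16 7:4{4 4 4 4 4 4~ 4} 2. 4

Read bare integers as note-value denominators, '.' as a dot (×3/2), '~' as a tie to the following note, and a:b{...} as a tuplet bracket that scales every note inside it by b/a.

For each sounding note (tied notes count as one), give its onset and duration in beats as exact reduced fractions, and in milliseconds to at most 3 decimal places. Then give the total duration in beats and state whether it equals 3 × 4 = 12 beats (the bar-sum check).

1) 0.0ms=0b +1040.462ms=3b
2) 1040.462ms=3b +260.116ms=3/4b
3) 1300.578ms=15/4b +86.705ms=1/4b
4) 1387.283ms=4b +198.183ms=4/7b
5) 1585.467ms=32/7b +198.183ms=4/7b
6) 1783.65ms=36/7b +198.183ms=4/7b
7) 1981.833ms=40/7b +198.183ms=4/7b
8) 2180.017ms=44/7b +198.183ms=4/7b
9) 2378.2ms=48/7b +396.367ms=8/7b
10) 2774.566ms=8b +1040.462ms=3b
11) 3815.029ms=11b +346.821ms=1b
Σ=12b of 12 (173bpm 4/4) — PASS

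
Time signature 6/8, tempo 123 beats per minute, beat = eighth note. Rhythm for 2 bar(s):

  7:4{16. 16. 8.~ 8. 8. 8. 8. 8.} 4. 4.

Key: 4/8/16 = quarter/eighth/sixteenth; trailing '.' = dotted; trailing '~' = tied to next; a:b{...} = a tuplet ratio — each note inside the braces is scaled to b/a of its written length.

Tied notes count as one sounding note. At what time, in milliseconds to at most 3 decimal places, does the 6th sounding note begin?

1. 0.0ms @ 0 + 209.059ms (3/7)
2. 209.059ms @ 3/7 + 209.059ms (3/7)
3. 418.118ms @ 6/7 + 836.237ms (12/7)
4. 1254.355ms @ 18/7 + 418.118ms (6/7)
5. 1672.474ms @ 24/7 + 418.118ms (6/7)
6. 2090.592ms @ 30/7 + 418.118ms (6/7)
7. 2508.711ms @ 36/7 + 418.118ms (6/7)
8. 2926.829ms @ 6 + 1463.415ms (3)
9. 4390.244ms @ 9 + 1463.415ms (3)

note 6 onset = 30/7b = 2090.592ms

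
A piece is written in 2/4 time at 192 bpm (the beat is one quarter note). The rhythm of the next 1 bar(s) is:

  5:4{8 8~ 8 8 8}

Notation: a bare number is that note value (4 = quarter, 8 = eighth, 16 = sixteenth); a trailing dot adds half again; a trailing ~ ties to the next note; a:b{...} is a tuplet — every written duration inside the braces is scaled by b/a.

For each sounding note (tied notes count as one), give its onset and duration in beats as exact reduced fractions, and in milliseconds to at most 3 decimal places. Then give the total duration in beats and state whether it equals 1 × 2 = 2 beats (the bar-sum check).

1) 0.0ms=0b +125.0ms=2/5b
2) 125.0ms=2/5b +250.0ms=4/5b
3) 375.0ms=6/5b +125.0ms=2/5b
4) 500.0ms=8/5b +125.0ms=2/5b
Σ=2b of 2 (192bpm 2/4) — PASS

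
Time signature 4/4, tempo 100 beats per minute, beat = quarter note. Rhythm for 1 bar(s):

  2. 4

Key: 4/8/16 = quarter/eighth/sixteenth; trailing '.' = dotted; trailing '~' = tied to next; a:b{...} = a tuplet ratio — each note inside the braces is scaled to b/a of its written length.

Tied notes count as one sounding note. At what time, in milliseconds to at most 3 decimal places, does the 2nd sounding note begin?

1. 0.0ms @ 0 + 1800.0ms (3)
2. 1800.0ms @ 3 + 600.0ms (1)

note 2 onset = 3b = 1800.0ms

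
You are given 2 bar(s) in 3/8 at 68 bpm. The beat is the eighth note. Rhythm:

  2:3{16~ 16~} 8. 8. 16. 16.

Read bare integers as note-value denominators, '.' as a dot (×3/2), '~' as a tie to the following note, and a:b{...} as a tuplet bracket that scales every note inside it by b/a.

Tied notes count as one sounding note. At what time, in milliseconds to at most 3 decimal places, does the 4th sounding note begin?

1. 0.0ms @ 0 + 2647.059ms (3)
2. 2647.059ms @ 3 + 1323.529ms (3/2)
3. 3970.588ms @ 9/2 + 661.765ms (3/4)
4. 4632.353ms @ 21/4 + 661.765ms (3/4)

note 4 onset = 21/4b = 4632.353ms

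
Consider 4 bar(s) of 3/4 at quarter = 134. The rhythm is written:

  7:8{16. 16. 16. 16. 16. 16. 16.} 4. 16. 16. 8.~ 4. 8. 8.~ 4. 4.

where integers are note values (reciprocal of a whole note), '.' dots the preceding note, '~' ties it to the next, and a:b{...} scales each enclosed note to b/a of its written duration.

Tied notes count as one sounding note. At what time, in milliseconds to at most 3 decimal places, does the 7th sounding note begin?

note 7 onset = 18/7b = 1151.386ms

1. 0.0ms @ 0 + 191.898ms (3/7)
2. 191.898ms @ 3/7 + 191.898ms (3/7)
3. 383.795ms @ 6/7 + 191.898ms (3/7)
4. 575.693ms @ 9/7 + 191.898ms (3/7)
5. 767.591ms @ 12/7 + 191.898ms (3/7)
6. 959.488ms @ 15/7 + 191.898ms (3/7)
7. 1151.386ms @ 18/7 + 191.898ms (3/7)
8. 1343.284ms @ 3 + 671.642ms (3/2)
9. 2014.925ms @ 9/2 + 167.91ms (3/8)
10. 2182.836ms @ 39/8 + 167.91ms (3/8)
11. 2350.746ms @ 21/4 + 1007.463ms (9/4)
12. 3358.209ms @ 15/2 + 335.821ms (3/4)
13. 3694.03ms @ 33/4 + 1007.463ms (9/4)
14. 4701.493ms @ 21/2 + 671.642ms (3/2)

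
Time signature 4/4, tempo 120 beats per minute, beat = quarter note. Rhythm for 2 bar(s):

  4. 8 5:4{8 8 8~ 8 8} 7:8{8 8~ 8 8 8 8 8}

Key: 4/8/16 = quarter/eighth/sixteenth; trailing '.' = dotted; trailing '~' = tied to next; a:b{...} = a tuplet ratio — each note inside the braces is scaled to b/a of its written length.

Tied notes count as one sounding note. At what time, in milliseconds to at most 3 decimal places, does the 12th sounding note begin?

1. 0.0ms @ 0 + 750.0ms (3/2)
2. 750.0ms @ 3/2 + 250.0ms (1/2)
3. 1000.0ms @ 2 + 200.0ms (2/5)
4. 1200.0ms @ 12/5 + 200.0ms (2/5)
5. 1400.0ms @ 14/5 + 400.0ms (4/5)
6. 1800.0ms @ 18/5 + 200.0ms (2/5)
7. 2000.0ms @ 4 + 285.714ms (4/7)
8. 2285.714ms @ 32/7 + 571.429ms (8/7)
9. 2857.143ms @ 40/7 + 285.714ms (4/7)
10. 3142.857ms @ 44/7 + 285.714ms (4/7)
11. 3428.571ms @ 48/7 + 285.714ms (4/7)
12. 3714.286ms @ 52/7 + 285.714ms (4/7)

note 12 onset = 52/7b = 3714.286ms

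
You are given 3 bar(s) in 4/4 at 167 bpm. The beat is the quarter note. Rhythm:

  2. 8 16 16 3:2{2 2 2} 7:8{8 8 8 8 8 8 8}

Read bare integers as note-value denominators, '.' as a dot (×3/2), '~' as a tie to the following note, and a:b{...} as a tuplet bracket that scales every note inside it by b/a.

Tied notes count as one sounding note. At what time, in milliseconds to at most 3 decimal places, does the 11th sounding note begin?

1. 0.0ms @ 0 + 1077.844ms (3)
2. 1077.844ms @ 3 + 179.641ms (1/2)
3. 1257.485ms @ 7/2 + 89.82ms (1/4)
4. 1347.305ms @ 15/4 + 89.82ms (1/4)
5. 1437.126ms @ 4 + 479.042ms (4/3)
6. 1916.168ms @ 16/3 + 479.042ms (4/3)
7. 2395.21ms @ 20/3 + 479.042ms (4/3)
8. 2874.251ms @ 8 + 205.304ms (4/7)
9. 3079.555ms @ 60/7 + 205.304ms (4/7)
10. 3284.859ms @ 64/7 + 205.304ms (4/7)
11. 3490.163ms @ 68/7 + 205.304ms (4/7)
12. 3695.466ms @ 72/7 + 205.304ms (4/7)
13. 3900.77ms @ 76/7 + 205.304ms (4/7)
14. 4106.074ms @ 80/7 + 205.304ms (4/7)

note 11 onset = 68/7b = 3490.163ms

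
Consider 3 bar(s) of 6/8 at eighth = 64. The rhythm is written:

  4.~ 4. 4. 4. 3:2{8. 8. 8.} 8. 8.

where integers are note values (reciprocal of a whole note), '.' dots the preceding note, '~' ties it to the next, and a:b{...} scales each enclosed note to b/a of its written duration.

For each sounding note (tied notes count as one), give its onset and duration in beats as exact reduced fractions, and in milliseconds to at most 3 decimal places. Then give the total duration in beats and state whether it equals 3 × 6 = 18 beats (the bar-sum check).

1) 0.0ms=0b +5625.0ms=6b
2) 5625.0ms=6b +2812.5ms=3b
3) 8437.5ms=9b +2812.5ms=3b
4) 11250.0ms=12b +937.5ms=1b
5) 12187.5ms=13b +937.5ms=1b
6) 13125.0ms=14b +937.5ms=1b
7) 14062.5ms=15b +1406.25ms=3/2b
8) 15468.75ms=33/2b +1406.25ms=3/2b
Σ=18b of 18 (64bpm 6/8) — PASS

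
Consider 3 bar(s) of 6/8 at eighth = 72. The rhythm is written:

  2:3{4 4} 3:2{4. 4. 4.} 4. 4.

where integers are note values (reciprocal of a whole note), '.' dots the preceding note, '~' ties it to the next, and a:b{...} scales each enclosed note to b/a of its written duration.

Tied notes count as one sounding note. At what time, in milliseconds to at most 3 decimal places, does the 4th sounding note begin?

1. 0.0ms @ 0 + 2500.0ms (3)
2. 2500.0ms @ 3 + 2500.0ms (3)
3. 5000.0ms @ 6 + 1666.667ms (2)
4. 6666.667ms @ 8 + 1666.667ms (2)
5. 8333.333ms @ 10 + 1666.667ms (2)
6. 10000.0ms @ 12 + 2500.0ms (3)
7. 12500.0ms @ 15 + 2500.0ms (3)

note 4 onset = 8b = 6666.667ms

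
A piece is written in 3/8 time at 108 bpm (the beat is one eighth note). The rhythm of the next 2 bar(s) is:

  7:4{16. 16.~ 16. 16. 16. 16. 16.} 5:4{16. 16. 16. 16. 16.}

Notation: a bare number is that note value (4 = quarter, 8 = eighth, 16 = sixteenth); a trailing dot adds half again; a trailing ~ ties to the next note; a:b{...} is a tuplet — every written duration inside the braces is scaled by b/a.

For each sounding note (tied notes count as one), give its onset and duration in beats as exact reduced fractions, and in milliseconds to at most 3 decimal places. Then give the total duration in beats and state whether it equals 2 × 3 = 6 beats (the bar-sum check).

1) 0.0ms=0b +238.095ms=3/7b
2) 238.095ms=3/7b +476.19ms=6/7b
3) 714.286ms=9/7b +238.095ms=3/7b
4) 952.381ms=12/7b +238.095ms=3/7b
5) 1190.476ms=15/7b +238.095ms=3/7b
6) 1428.571ms=18/7b +238.095ms=3/7b
7) 1666.667ms=3b +333.333ms=3/5b
8) 2000.0ms=18/5b +333.333ms=3/5b
9) 2333.333ms=21/5b +333.333ms=3/5b
10) 2666.667ms=24/5b +333.333ms=3/5b
11) 3000.0ms=27/5b +333.333ms=3/5b
Σ=6b of 6 (108bpm 3/8) — PASS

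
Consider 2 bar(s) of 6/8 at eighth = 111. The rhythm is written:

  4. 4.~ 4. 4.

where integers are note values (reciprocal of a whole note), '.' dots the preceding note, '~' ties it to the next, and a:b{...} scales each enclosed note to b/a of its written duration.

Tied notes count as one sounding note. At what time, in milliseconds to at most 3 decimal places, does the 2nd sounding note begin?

note 2 onset = 3b = 1621.622ms

1. 0.0ms @ 0 + 1621.622ms (3)
2. 1621.622ms @ 3 + 3243.243ms (6)
3. 4864.865ms @ 9 + 1621.622ms (3)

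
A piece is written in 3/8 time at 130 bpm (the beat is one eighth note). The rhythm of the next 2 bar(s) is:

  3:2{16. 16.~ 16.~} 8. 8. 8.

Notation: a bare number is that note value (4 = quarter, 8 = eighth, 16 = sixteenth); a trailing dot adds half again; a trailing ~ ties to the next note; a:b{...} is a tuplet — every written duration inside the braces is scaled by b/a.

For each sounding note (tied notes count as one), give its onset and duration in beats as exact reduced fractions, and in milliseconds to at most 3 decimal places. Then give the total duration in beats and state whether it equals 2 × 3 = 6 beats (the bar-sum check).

1) 0.0ms=0b +230.769ms=1/2b
2) 230.769ms=1/2b +1153.846ms=5/2b
3) 1384.615ms=3b +692.308ms=3/2b
4) 2076.923ms=9/2b +692.308ms=3/2b
Σ=6b of 6 (130bpm 3/8) — PASS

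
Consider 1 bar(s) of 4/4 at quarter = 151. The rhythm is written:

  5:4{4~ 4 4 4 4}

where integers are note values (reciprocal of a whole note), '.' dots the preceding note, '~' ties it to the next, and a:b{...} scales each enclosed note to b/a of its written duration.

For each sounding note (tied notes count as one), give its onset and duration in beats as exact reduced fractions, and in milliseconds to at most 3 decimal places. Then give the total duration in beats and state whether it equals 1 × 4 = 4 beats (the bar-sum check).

1) 0.0ms=0b +635.762ms=8/5b
2) 635.762ms=8/5b +317.881ms=4/5b
3) 953.642ms=12/5b +317.881ms=4/5b
4) 1271.523ms=16/5b +317.881ms=4/5b
Σ=4b of 4 (151bpm 4/4) — PASS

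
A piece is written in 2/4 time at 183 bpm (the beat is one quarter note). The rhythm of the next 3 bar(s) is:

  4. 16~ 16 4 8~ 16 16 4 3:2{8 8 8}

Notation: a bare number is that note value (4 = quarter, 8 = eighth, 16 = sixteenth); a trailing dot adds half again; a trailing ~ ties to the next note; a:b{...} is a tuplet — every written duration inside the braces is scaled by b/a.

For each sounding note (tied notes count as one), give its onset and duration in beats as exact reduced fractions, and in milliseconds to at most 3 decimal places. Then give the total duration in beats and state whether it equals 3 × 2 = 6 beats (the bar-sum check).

1) 0.0ms=0b +491.803ms=3/2b
2) 491.803ms=3/2b +163.934ms=1/2b
3) 655.738ms=2b +327.869ms=1b
4) 983.607ms=3b +245.902ms=3/4b
5) 1229.508ms=15/4b +81.967ms=1/4b
6) 1311.475ms=4b +327.869ms=1b
7) 1639.344ms=5b +109.29ms=1/3b
8) 1748.634ms=16/3b +109.29ms=1/3b
9) 1857.923ms=17/3b +109.29ms=1/3b
Σ=6b of 6 (183bpm 2/4) — PASS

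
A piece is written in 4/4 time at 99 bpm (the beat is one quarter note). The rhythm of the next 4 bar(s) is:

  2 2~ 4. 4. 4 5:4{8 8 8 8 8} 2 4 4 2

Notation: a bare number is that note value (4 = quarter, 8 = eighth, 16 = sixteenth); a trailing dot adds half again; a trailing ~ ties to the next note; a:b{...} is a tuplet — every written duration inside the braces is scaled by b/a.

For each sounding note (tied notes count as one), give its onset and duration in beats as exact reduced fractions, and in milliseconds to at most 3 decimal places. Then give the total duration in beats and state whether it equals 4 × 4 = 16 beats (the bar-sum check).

1) 0.0ms=0b +1212.121ms=2b
2) 1212.121ms=2b +2121.212ms=7/2b
3) 3333.333ms=11/2b +909.091ms=3/2b
4) 4242.424ms=7b +606.061ms=1b
5) 4848.485ms=8b +242.424ms=2/5b
6) 5090.909ms=42/5b +242.424ms=2/5b
7) 5333.333ms=44/5b +242.424ms=2/5b
8) 5575.758ms=46/5b +242.424ms=2/5b
9) 5818.182ms=48/5b +242.424ms=2/5b
10) 6060.606ms=10b +1212.121ms=2b
11) 7272.727ms=12b +606.061ms=1b
12) 7878.788ms=13b +606.061ms=1b
13) 8484.848ms=14b +1212.121ms=2b
Σ=16b of 16 (99bpm 4/4) — PASS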